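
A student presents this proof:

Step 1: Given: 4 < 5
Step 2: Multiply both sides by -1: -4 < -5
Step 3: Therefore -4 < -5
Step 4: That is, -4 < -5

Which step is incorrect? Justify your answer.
Step 2: Multiply both sides by -1: -4 < -5

Step 2 multiplies both sides by -1 but fails to reverse the inequality sign. When multiplying (or dividing) an inequality by a negative number, the direction must be reversed. Since 4 < 5, we should get -4 > -5, i.e., -4 > -5.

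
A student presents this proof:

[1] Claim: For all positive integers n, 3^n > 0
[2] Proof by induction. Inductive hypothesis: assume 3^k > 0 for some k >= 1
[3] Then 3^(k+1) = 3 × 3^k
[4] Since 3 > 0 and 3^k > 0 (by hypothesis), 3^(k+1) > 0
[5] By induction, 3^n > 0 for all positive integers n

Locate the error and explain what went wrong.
Step 5: By induction, 3^n > 0 for all positive integers n

Step 5 concludes the proof by induction, but no base case was ever established. A valid induction proof requires: (1) a base case proving 3^1 > 0, and (2) an inductive step showing IF 3^k > 0 THEN 3^(k+1) > 0. Steps 2-4 correctly establish the inductive step, but without the base case the conclusion in step 5 does not follow.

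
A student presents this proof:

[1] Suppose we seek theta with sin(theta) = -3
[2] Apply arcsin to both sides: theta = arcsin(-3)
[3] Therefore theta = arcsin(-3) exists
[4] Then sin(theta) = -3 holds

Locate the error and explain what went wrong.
Step 2: Apply arcsin to both sides: theta = arcsin(-3)

Step 2 applies arcsin to -3. However, arcsin(x) is only defined for x in [-1, 1] because sin(theta) can only produce values in that range. Since |-3| > 1, arcsin(-3) is undefined. There is no angle whose sine equals -3.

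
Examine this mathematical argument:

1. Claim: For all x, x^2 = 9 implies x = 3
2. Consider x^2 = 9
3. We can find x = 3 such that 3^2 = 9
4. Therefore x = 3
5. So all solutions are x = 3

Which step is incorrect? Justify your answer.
Step 4: Therefore x = 3

Step 4 incorrectly concludes that x = 3 is the only solution. The proof shows that x = 3 is A solution (existence), but does not show it is the ONLY solution (uniqueness). In fact, x = -3 is also a solution since (-3)^2 = 9. Finding one solution doesn't prove there are no others.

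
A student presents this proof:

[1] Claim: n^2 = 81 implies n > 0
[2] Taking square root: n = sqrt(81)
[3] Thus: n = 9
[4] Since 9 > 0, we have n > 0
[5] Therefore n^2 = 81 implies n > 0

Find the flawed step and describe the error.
Step 2: Taking square root: n = sqrt(81)

Step 2 takes the square root and assumes the positive root only. The equation n^2 = 81 actually has two solutions: n = 9 and n = -9. The proof silently assumes n > 0 without justification, then uses this assumption to conclude n > 0, which is circular. The counterexample n = -9 shows the claim is false.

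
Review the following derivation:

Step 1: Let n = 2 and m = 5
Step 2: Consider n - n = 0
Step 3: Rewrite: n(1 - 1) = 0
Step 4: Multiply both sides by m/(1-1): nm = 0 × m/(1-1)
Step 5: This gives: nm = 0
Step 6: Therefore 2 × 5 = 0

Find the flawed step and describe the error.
Step 4: Multiply both sides by m/(1-1): nm = 0 × m/(1-1)

Step 4 multiplies both sides by m/(1-1). However, 1-1 = 0, so this is multiplication by m/0, which is undefined. We cannot multiply by an undefined expression.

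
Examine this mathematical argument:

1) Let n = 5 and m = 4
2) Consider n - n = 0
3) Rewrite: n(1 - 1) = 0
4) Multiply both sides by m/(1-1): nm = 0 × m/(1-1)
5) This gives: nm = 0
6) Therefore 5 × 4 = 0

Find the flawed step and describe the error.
Step 4: Multiply both sides by m/(1-1): nm = 0 × m/(1-1)

Step 4 multiplies both sides by m/(1-1). However, 1-1 = 0, so this is multiplication by m/0, which is undefined. We cannot multiply by an undefined expression.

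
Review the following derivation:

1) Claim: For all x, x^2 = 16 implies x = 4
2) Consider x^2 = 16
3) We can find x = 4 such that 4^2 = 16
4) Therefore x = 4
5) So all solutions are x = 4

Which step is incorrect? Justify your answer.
Step 4: Therefore x = 4

Step 4 incorrectly concludes that x = 4 is the only solution. The proof shows that x = 4 is A solution (existence), but does not show it is the ONLY solution (uniqueness). In fact, x = -4 is also a solution since (-4)^2 = 16. Finding one solution doesn't prove there are no others.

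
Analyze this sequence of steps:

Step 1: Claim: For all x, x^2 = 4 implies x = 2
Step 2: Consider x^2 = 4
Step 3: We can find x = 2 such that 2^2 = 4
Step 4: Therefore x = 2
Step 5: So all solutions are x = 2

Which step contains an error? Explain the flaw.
Step 4: Therefore x = 2

Step 4 incorrectly concludes that x = 2 is the only solution. The proof shows that x = 2 is A solution (existence), but does not show it is the ONLY solution (uniqueness). In fact, x = -2 is also a solution since (-2)^2 = 4. Finding one solution doesn't prove there are no others.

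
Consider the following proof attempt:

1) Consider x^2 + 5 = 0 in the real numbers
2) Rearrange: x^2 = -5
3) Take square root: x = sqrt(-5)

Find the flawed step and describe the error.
Step 3: Take square root: x = sqrt(-5)

Step 3 takes the square root of -5, which is negative. In the real number system, the square root of a negative number is undefined. The equation x^2 + 5 = 0 has no real solutions. Square roots of negative numbers only exist in the complex numbers.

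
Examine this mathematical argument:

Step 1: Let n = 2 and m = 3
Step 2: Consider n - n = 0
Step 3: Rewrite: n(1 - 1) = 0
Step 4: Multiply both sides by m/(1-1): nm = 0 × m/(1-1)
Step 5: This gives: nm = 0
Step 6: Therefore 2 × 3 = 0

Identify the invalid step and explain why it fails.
Step 4: Multiply both sides by m/(1-1): nm = 0 × m/(1-1)

Step 4 multiplies both sides by m/(1-1). However, 1-1 = 0, so this is multiplication by m/0, which is undefined. We cannot multiply by an undefined expression.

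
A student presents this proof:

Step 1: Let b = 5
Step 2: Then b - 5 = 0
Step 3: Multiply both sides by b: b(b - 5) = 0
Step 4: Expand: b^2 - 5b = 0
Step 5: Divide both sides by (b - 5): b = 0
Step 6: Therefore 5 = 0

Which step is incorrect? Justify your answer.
Step 5: Divide both sides by (b - 5): b = 0

Step 5 divides both sides by (b - 5). However, since b = 5, we have (b - 5) = 0. Division by zero is undefined, making this step invalid.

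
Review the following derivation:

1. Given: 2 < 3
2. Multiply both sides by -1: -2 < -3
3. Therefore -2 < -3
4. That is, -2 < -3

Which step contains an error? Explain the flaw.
Step 2: Multiply both sides by -1: -2 < -3

Step 2 multiplies both sides by -1 but fails to reverse the inequality sign. When multiplying (or dividing) an inequality by a negative number, the direction must be reversed. Since 2 < 3, we should get -2 > -3, i.e., -2 > -3.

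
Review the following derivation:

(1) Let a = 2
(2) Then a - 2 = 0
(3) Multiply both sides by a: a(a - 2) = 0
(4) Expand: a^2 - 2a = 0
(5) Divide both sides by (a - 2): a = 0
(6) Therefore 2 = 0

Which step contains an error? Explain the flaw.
Step 5: Divide both sides by (a - 2): a = 0

Step 5 divides both sides by (a - 2). However, since a = 2, we have (a - 2) = 0. Division by zero is undefined, making this step invalid.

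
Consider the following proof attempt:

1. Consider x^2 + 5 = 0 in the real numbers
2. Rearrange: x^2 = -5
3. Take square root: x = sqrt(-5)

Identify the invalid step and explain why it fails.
Step 3: Take square root: x = sqrt(-5)

Step 3 takes the square root of -5, which is negative. In the real number system, the square root of a negative number is undefined. The equation x^2 + 5 = 0 has no real solutions. Square roots of negative numbers only exist in the complex numbers.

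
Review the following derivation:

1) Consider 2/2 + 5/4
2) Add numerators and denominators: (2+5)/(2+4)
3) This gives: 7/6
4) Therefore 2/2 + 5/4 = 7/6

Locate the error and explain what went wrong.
Step 2: Add numerators and denominators: (2+5)/(2+4)

Step 2 incorrectly adds fractions by separately adding numerators and denominators. This is wrong. The correct method requires a common denominator: 2/2 + 5/4 = (2×4 + 5×2)/(2×4) = 18/8 = 9/4. The method used gives 7/6, which is different.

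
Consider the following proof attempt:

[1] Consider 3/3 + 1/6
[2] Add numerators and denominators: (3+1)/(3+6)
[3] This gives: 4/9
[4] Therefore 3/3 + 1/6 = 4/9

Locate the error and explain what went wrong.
Step 2: Add numerators and denominators: (3+1)/(3+6)

Step 2 incorrectly adds fractions by separately adding numerators and denominators. This is wrong. The correct method requires a common denominator: 3/3 + 1/6 = (3×6 + 1×3)/(3×6) = 21/18 = 7/6. The method used gives 4/9, which is different.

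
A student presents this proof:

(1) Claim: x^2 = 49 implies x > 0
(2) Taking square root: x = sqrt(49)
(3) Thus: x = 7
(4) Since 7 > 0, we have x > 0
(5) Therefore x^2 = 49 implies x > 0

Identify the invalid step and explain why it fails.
Step 2: Taking square root: x = sqrt(49)

Step 2 takes the square root and assumes the positive root only. The equation x^2 = 49 actually has two solutions: x = 7 and x = -7. The proof silently assumes x > 0 without justification, then uses this assumption to conclude x > 0, which is circular. The counterexample x = -7 shows the claim is false.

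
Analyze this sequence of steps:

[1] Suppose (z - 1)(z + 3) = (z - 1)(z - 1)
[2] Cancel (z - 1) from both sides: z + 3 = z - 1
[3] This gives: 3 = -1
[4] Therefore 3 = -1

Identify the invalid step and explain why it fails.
Step 2: Cancel (z - 1) from both sides: z + 3 = z - 1

Step 2 cancels (z - 1) from both sides. This is only valid if (z - 1) ≠ 0, i.e., z ≠ 1. When z = 1, both sides equal zero regardless of the other factors. The correct approach requires considering z = 1 as a separate case.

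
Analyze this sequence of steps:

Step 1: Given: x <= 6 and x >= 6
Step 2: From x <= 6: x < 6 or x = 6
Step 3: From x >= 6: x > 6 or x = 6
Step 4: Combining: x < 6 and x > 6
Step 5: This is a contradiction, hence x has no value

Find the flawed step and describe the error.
Step 4: Combining: x < 6 and x > 6

Step 4 incorrectly combines the conditions. From x <= 6 and x >= 6, the intersection is x = 6. The error treats the 'or' cases as 'and' requirements. The correct conclusion is that x = 6 is the unique solution, not that no solution exists.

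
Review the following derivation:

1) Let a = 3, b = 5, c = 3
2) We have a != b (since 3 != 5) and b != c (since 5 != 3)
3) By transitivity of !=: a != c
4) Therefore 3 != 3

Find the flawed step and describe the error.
Step 3: By transitivity of !=: a != c

Step 3 incorrectly applies transitivity to the '!=' relation. Transitivity states: if a R b and b R c, then a R c. However, '!=' is not transitive. Counterexample: 3 != 5 and 5 != 3, but 3 = 3 (both equal 3). Transitivity holds for relations like <, <=, =, but not for !=.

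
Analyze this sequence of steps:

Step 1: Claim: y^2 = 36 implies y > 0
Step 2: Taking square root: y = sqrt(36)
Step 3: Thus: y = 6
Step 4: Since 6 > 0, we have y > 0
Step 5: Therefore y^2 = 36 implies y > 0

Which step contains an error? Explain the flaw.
Step 2: Taking square root: y = sqrt(36)

Step 2 takes the square root and assumes the positive root only. The equation y^2 = 36 actually has two solutions: y = 6 and y = -6. The proof silently assumes y > 0 without justification, then uses this assumption to conclude y > 0, which is circular. The counterexample y = -6 shows the claim is false.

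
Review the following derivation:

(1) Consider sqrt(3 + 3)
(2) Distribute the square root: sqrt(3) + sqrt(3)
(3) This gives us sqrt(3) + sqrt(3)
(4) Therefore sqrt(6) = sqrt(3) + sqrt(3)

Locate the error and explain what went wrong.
Step 2: Distribute the square root: sqrt(3) + sqrt(3)

Step 2 incorrectly 'distributes' the square root over addition. The square root function does not distribute: sqrt(a + b) ≠ sqrt(a) + sqrt(b). In fact, sqrt(3 + 3) = sqrt(6) ≈ 2.4495, while sqrt(3) + sqrt(3) ≈ 3.4641.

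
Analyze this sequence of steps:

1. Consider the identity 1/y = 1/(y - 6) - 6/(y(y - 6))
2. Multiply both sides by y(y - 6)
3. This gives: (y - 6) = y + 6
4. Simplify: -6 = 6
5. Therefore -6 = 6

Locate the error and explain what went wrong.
Step 3: This gives: (y - 6) = y + 6

Step 3 makes a sign error when clearing denominators. Multiplying -6/(y(y - 6)) by y(y - 6) gives -6, not +6. The correct result is (y - 6) = y - 6, which is trivially true, not (y - 6) = y + 6. (Step 1 is a valid identity: 1/(y - 6) - 6/(y(y - 6)) = (y - 6)/(y(y - 6)) = 1/y.)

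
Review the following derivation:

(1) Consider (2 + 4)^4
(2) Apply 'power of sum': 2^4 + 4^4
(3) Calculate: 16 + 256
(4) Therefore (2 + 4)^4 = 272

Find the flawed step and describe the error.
Step 2: Apply 'power of sum': 2^4 + 4^4

Step 2 incorrectly applies a non-existent rule '(a+b)^n = a^n + b^n'. This is false in general. The correct expansion uses the binomial theorem. The actual value is (2 + 4)^4 = 6^4 = 1296, not 272.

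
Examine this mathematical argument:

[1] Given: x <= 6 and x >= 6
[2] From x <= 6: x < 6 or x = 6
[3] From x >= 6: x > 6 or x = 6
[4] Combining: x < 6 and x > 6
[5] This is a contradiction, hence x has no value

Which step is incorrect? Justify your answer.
Step 4: Combining: x < 6 and x > 6

Step 4 incorrectly combines the conditions. From x <= 6 and x >= 6, the intersection is x = 6. The error treats the 'or' cases as 'and' requirements. The correct conclusion is that x = 6 is the unique solution, not that no solution exists.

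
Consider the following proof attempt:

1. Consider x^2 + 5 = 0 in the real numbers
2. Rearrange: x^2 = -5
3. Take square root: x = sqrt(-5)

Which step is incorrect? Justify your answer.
Step 3: Take square root: x = sqrt(-5)

Step 3 takes the square root of -5, which is negative. In the real number system, the square root of a negative number is undefined. The equation x^2 + 5 = 0 has no real solutions. Square roots of negative numbers only exist in the complex numbers.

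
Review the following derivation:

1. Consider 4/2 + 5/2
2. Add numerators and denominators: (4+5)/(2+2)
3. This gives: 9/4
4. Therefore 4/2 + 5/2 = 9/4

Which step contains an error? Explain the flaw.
Step 2: Add numerators and denominators: (4+5)/(2+2)

Step 2 incorrectly adds fractions by separately adding numerators and denominators. This is wrong. The correct method requires a common denominator: 4/2 + 5/2 = (4×2 + 5×2)/(2×2) = 18/4 = 9/2. The method used gives 9/4, which is different.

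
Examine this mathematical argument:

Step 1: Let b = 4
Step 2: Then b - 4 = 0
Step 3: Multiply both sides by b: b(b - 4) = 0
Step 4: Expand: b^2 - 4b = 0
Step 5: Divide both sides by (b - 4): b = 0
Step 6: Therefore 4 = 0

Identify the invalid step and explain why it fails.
Step 5: Divide both sides by (b - 4): b = 0

Step 5 divides both sides by (b - 4). However, since b = 4, we have (b - 4) = 0. Division by zero is undefined, making this step invalid.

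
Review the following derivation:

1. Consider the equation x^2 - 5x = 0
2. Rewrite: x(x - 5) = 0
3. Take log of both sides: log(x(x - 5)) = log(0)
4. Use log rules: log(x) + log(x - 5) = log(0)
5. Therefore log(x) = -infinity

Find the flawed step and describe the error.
Step 3: Take log of both sides: log(x(x - 5)) = log(0)

Step 3 takes the logarithm of both sides, resulting in log(0) on the right side. The logarithm is only defined for positive numbers; log(0) is undefined (approaches negative infinity). This operation is invalid.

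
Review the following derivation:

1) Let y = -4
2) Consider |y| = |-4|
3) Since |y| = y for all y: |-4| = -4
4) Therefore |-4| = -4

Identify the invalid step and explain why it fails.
Step 3: Since |y| = y for all y: |-4| = -4

Step 3 incorrectly states that |y| = y for all y. The correct definition is |y| = y when y >= 0, and |y| = -y when y < 0. Since -4 < 0, we have |-4| = -(-4) = 4, not -4.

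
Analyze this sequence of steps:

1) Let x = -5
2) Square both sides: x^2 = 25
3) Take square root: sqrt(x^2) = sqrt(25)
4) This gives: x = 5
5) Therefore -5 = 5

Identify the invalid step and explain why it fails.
Step 4: This gives: x = 5

Step 4 incorrectly states that sqrt(x^2) = x. The correct identity is sqrt(x^2) = |x|. Since x = -5 < 0, we have sqrt(x^2) = |-5| = 5, not x = -5.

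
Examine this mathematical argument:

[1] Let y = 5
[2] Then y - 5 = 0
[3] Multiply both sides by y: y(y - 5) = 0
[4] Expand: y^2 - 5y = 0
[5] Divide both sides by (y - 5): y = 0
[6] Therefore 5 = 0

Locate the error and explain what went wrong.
Step 5: Divide both sides by (y - 5): y = 0

Step 5 divides both sides by (y - 5). However, since y = 5, we have (y - 5) = 0. Division by zero is undefined, making this step invalid.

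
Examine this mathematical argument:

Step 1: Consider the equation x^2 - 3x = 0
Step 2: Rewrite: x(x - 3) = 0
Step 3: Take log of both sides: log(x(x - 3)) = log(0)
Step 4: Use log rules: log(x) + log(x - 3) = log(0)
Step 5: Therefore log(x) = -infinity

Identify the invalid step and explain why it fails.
Step 3: Take log of both sides: log(x(x - 3)) = log(0)

Step 3 takes the logarithm of both sides, resulting in log(0) on the right side. The logarithm is only defined for positive numbers; log(0) is undefined (approaches negative infinity). This operation is invalid.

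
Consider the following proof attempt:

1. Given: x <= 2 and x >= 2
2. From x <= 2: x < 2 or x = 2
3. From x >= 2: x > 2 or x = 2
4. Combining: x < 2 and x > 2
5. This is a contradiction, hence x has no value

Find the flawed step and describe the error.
Step 4: Combining: x < 2 and x > 2

Step 4 incorrectly combines the conditions. From x <= 2 and x >= 2, the intersection is x = 2. The error treats the 'or' cases as 'and' requirements. The correct conclusion is that x = 2 is the unique solution, not that no solution exists.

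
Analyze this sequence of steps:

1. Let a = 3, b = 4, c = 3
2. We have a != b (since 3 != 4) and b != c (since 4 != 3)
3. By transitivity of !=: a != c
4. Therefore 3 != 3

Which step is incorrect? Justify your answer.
Step 3: By transitivity of !=: a != c

Step 3 incorrectly applies transitivity to the '!=' relation. Transitivity states: if a R b and b R c, then a R c. However, '!=' is not transitive. Counterexample: 3 != 4 and 4 != 3, but 3 = 3 (both equal 3). Transitivity holds for relations like <, <=, =, but not for !=.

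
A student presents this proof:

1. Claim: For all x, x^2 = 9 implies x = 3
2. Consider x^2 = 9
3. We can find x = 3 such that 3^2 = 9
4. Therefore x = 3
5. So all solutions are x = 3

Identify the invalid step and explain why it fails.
Step 4: Therefore x = 3

Step 4 incorrectly concludes that x = 3 is the only solution. The proof shows that x = 3 is A solution (existence), but does not show it is the ONLY solution (uniqueness). In fact, x = -3 is also a solution since (-3)^2 = 9. Finding one solution doesn't prove there are no others.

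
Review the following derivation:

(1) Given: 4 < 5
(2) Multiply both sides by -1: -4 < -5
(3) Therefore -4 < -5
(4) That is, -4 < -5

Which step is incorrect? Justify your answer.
Step 2: Multiply both sides by -1: -4 < -5

Step 2 multiplies both sides by -1 but fails to reverse the inequality sign. When multiplying (or dividing) an inequality by a negative number, the direction must be reversed. Since 4 < 5, we should get -4 > -5, i.e., -4 > -5.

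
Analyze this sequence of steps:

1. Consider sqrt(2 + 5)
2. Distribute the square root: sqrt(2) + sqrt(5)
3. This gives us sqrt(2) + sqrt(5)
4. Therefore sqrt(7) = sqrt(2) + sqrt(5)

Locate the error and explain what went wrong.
Step 2: Distribute the square root: sqrt(2) + sqrt(5)

Step 2 incorrectly 'distributes' the square root over addition. The square root function does not distribute: sqrt(a + b) ≠ sqrt(a) + sqrt(b). In fact, sqrt(2 + 5) = sqrt(7) ≈ 2.6458, while sqrt(2) + sqrt(5) ≈ 3.6503.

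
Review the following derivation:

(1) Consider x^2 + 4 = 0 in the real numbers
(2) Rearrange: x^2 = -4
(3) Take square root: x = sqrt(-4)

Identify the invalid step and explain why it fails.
Step 3: Take square root: x = sqrt(-4)

Step 3 takes the square root of -4, which is negative. In the real number system, the square root of a negative number is undefined. The equation x^2 + 4 = 0 has no real solutions. Square roots of negative numbers only exist in the complex numbers.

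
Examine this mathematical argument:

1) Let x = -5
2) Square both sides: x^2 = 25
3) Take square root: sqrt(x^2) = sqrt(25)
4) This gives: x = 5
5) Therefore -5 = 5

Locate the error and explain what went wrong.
Step 4: This gives: x = 5

Step 4 incorrectly states that sqrt(x^2) = x. The correct identity is sqrt(x^2) = |x|. Since x = -5 < 0, we have sqrt(x^2) = |-5| = 5, not x = -5.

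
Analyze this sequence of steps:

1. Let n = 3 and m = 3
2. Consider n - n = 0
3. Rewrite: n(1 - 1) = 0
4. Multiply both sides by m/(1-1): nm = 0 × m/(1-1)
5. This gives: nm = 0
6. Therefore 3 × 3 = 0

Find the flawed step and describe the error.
Step 4: Multiply both sides by m/(1-1): nm = 0 × m/(1-1)

Step 4 multiplies both sides by m/(1-1). However, 1-1 = 0, so this is multiplication by m/0, which is undefined. We cannot multiply by an undefined expression.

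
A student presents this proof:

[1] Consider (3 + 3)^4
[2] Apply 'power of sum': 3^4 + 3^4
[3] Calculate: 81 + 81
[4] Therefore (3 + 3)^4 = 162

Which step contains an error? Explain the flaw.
Step 2: Apply 'power of sum': 3^4 + 3^4

Step 2 incorrectly applies a non-existent rule '(a+b)^n = a^n + b^n'. This is false in general. The correct expansion uses the binomial theorem. The actual value is (3 + 3)^4 = 6^4 = 1296, not 162.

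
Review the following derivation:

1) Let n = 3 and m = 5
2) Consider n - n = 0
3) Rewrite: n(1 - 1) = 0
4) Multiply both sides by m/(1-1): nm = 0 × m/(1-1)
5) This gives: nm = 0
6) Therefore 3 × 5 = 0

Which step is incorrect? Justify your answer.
Step 4: Multiply both sides by m/(1-1): nm = 0 × m/(1-1)

Step 4 multiplies both sides by m/(1-1). However, 1-1 = 0, so this is multiplication by m/0, which is undefined. We cannot multiply by an undefined expression.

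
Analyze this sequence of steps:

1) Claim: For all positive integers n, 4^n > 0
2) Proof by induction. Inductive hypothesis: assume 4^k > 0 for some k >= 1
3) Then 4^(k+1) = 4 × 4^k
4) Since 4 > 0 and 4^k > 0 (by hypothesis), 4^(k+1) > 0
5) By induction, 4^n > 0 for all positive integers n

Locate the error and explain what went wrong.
Step 5: By induction, 4^n > 0 for all positive integers n

Step 5 concludes the proof by induction, but no base case was ever established. A valid induction proof requires: (1) a base case proving 4^1 > 0, and (2) an inductive step showing IF 4^k > 0 THEN 4^(k+1) > 0. Steps 2-4 correctly establish the inductive step, but without the base case the conclusion in step 5 does not follow.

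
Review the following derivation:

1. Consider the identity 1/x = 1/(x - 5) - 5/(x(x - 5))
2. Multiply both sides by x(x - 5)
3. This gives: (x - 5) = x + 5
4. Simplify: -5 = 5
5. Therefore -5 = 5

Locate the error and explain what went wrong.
Step 3: This gives: (x - 5) = x + 5

Step 3 makes a sign error when clearing denominators. Multiplying -5/(x(x - 5)) by x(x - 5) gives -5, not +5. The correct result is (x - 5) = x - 5, which is trivially true, not (x - 5) = x + 5. (Step 1 is a valid identity: 1/(x - 5) - 5/(x(x - 5)) = (x - 5)/(x(x - 5)) = 1/x.)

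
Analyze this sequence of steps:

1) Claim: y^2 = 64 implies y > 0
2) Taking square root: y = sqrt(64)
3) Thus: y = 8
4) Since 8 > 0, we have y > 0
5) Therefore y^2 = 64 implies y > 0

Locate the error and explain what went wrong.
Step 2: Taking square root: y = sqrt(64)

Step 2 takes the square root and assumes the positive root only. The equation y^2 = 64 actually has two solutions: y = 8 and y = -8. The proof silently assumes y > 0 without justification, then uses this assumption to conclude y > 0, which is circular. The counterexample y = -8 shows the claim is false.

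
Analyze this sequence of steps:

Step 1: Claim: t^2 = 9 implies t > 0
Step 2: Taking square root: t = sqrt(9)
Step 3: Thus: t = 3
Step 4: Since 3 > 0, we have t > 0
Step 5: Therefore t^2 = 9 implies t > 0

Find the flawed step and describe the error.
Step 2: Taking square root: t = sqrt(9)

Step 2 takes the square root and assumes the positive root only. The equation t^2 = 9 actually has two solutions: t = 3 and t = -3. The proof silently assumes t > 0 without justification, then uses this assumption to conclude t > 0, which is circular. The counterexample t = -3 shows the claim is false.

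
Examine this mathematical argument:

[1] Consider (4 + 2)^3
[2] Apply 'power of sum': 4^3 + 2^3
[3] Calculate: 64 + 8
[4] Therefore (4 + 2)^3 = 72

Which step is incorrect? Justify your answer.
Step 2: Apply 'power of sum': 4^3 + 2^3

Step 2 incorrectly applies a non-existent rule '(a+b)^n = a^n + b^n'. This is false in general. The correct expansion uses the binomial theorem. The actual value is (4 + 2)^3 = 6^3 = 216, not 72.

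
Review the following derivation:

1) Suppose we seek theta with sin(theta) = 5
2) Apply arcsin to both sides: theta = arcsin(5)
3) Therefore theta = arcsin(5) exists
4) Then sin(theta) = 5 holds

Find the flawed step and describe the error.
Step 2: Apply arcsin to both sides: theta = arcsin(5)

Step 2 applies arcsin to 5. However, arcsin(x) is only defined for x in [-1, 1] because sin(theta) can only produce values in that range. Since |5| > 1, arcsin(5) is undefined. There is no angle whose sine equals 5.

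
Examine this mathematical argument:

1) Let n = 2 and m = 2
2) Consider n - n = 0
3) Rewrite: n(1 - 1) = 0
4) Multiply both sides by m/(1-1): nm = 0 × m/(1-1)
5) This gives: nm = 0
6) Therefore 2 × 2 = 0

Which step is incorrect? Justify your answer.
Step 4: Multiply both sides by m/(1-1): nm = 0 × m/(1-1)

Step 4 multiplies both sides by m/(1-1). However, 1-1 = 0, so this is multiplication by m/0, which is undefined. We cannot multiply by an undefined expression.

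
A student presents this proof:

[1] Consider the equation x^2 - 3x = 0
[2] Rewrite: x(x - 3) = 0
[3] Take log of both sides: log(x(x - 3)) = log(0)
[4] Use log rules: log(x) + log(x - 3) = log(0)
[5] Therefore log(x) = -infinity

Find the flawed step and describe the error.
Step 3: Take log of both sides: log(x(x - 3)) = log(0)

Step 3 takes the logarithm of both sides, resulting in log(0) on the right side. The logarithm is only defined for positive numbers; log(0) is undefined (approaches negative infinity). This operation is invalid.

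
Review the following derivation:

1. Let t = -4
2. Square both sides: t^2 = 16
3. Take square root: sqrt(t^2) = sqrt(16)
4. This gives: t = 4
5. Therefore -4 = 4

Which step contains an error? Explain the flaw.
Step 4: This gives: t = 4

Step 4 incorrectly states that sqrt(t^2) = t. The correct identity is sqrt(t^2) = |t|. Since t = -4 < 0, we have sqrt(t^2) = |-4| = 4, not t = -4.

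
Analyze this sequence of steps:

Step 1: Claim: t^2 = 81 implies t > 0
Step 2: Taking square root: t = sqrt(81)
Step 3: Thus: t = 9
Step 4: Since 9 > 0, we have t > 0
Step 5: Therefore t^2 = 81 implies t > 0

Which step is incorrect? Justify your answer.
Step 2: Taking square root: t = sqrt(81)

Step 2 takes the square root and assumes the positive root only. The equation t^2 = 81 actually has two solutions: t = 9 and t = -9. The proof silently assumes t > 0 without justification, then uses this assumption to conclude t > 0, which is circular. The counterexample t = -9 shows the claim is false.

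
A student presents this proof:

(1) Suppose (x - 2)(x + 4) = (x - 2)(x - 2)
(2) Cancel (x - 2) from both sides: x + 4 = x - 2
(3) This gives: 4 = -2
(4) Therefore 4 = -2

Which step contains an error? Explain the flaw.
Step 2: Cancel (x - 2) from both sides: x + 4 = x - 2

Step 2 cancels (x - 2) from both sides. This is only valid if (x - 2) ≠ 0, i.e., x ≠ 2. When x = 2, both sides equal zero regardless of the other factors. The correct approach requires considering x = 2 as a separate case.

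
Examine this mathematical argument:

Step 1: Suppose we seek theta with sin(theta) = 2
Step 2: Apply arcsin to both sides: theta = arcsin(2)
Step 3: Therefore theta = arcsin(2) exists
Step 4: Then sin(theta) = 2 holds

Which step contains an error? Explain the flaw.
Step 2: Apply arcsin to both sides: theta = arcsin(2)

Step 2 applies arcsin to 2. However, arcsin(x) is only defined for x in [-1, 1] because sin(theta) can only produce values in that range. Since |2| > 1, arcsin(2) is undefined. There is no angle whose sine equals 2.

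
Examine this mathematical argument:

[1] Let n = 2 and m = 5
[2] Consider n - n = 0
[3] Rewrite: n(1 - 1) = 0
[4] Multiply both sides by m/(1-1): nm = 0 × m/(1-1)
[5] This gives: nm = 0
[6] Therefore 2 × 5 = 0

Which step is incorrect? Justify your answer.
Step 4: Multiply both sides by m/(1-1): nm = 0 × m/(1-1)

Step 4 multiplies both sides by m/(1-1). However, 1-1 = 0, so this is multiplication by m/0, which is undefined. We cannot multiply by an undefined expression.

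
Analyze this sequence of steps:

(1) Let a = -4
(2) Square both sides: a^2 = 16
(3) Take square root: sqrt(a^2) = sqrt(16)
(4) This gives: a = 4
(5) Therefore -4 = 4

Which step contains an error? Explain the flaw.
Step 4: This gives: a = 4

Step 4 incorrectly states that sqrt(a^2) = a. The correct identity is sqrt(a^2) = |a|. Since a = -4 < 0, we have sqrt(a^2) = |-4| = 4, not a = -4.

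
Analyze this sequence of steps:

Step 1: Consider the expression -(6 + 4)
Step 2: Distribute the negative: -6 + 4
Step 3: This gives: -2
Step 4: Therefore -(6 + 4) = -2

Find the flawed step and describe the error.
Step 2: Distribute the negative: -6 + 4

Step 2 incorrectly distributes the negative sign. The correct distribution is -(6 + 4) = -6 - 4 = -10. The negative must be applied to both terms, not just the first. The error treats -(6 + 4) as -6 + 4, which equals -2 instead of -10.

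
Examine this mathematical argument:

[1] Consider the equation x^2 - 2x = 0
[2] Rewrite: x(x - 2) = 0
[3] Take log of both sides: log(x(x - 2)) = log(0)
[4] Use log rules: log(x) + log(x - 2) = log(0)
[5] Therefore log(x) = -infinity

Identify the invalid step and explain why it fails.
Step 3: Take log of both sides: log(x(x - 2)) = log(0)

Step 3 takes the logarithm of both sides, resulting in log(0) on the right side. The logarithm is only defined for positive numbers; log(0) is undefined (approaches negative infinity). This operation is invalid.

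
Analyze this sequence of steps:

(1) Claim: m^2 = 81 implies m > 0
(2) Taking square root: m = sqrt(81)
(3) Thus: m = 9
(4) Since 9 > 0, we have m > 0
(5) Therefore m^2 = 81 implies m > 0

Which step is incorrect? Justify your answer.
Step 2: Taking square root: m = sqrt(81)

Step 2 takes the square root and assumes the positive root only. The equation m^2 = 81 actually has two solutions: m = 9 and m = -9. The proof silently assumes m > 0 without justification, then uses this assumption to conclude m > 0, which is circular. The counterexample m = -9 shows the claim is false.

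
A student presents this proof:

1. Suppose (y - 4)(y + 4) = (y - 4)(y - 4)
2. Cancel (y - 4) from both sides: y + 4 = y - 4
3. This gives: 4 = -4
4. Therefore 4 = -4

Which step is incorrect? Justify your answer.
Step 2: Cancel (y - 4) from both sides: y + 4 = y - 4

Step 2 cancels (y - 4) from both sides. This is only valid if (y - 4) ≠ 0, i.e., y ≠ 4. When y = 4, both sides equal zero regardless of the other factors. The correct approach requires considering y = 4 as a separate case.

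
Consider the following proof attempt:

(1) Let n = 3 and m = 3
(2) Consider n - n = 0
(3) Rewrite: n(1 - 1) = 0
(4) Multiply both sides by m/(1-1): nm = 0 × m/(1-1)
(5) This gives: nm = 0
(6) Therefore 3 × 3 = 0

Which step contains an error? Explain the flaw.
Step 4: Multiply both sides by m/(1-1): nm = 0 × m/(1-1)

Step 4 multiplies both sides by m/(1-1). However, 1-1 = 0, so this is multiplication by m/0, which is undefined. We cannot multiply by an undefined expression.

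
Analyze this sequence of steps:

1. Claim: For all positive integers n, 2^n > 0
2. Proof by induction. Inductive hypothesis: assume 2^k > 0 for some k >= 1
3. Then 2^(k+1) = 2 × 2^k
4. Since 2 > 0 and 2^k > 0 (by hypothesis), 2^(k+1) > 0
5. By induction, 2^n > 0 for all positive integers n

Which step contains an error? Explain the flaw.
Step 5: By induction, 2^n > 0 for all positive integers n

Step 5 concludes the proof by induction, but no base case was ever established. A valid induction proof requires: (1) a base case proving 2^1 > 0, and (2) an inductive step showing IF 2^k > 0 THEN 2^(k+1) > 0. Steps 2-4 correctly establish the inductive step, but without the base case the conclusion in step 5 does not follow.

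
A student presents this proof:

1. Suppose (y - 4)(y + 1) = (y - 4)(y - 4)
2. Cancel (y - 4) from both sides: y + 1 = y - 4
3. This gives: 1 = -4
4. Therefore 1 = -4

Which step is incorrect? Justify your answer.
Step 2: Cancel (y - 4) from both sides: y + 1 = y - 4

Step 2 cancels (y - 4) from both sides. This is only valid if (y - 4) ≠ 0, i.e., y ≠ 4. When y = 4, both sides equal zero regardless of the other factors. The correct approach requires considering y = 4 as a separate case.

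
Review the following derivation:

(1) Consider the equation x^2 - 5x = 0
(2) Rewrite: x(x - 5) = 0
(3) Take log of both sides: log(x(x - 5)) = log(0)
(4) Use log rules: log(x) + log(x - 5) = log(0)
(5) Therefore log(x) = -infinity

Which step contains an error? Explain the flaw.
Step 3: Take log of both sides: log(x(x - 5)) = log(0)

Step 3 takes the logarithm of both sides, resulting in log(0) on the right side. The logarithm is only defined for positive numbers; log(0) is undefined (approaches negative infinity). This operation is invalid.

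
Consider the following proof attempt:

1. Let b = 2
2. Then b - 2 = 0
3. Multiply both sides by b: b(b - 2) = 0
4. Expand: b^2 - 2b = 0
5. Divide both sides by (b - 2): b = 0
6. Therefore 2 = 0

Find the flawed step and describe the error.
Step 5: Divide both sides by (b - 2): b = 0

Step 5 divides both sides by (b - 2). However, since b = 2, we have (b - 2) = 0. Division by zero is undefined, making this step invalid.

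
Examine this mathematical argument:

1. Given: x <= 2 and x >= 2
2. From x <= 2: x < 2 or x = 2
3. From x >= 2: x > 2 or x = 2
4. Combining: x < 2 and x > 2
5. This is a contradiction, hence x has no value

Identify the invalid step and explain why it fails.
Step 4: Combining: x < 2 and x > 2

Step 4 incorrectly combines the conditions. From x <= 2 and x >= 2, the intersection is x = 2. The error treats the 'or' cases as 'and' requirements. The correct conclusion is that x = 2 is the unique solution, not that no solution exists.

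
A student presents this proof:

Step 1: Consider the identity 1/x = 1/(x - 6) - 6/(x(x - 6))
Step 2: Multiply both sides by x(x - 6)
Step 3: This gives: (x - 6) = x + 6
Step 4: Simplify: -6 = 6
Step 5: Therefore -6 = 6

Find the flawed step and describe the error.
Step 3: This gives: (x - 6) = x + 6

Step 3 makes a sign error when clearing denominators. Multiplying -6/(x(x - 6)) by x(x - 6) gives -6, not +6. The correct result is (x - 6) = x - 6, which is trivially true, not (x - 6) = x + 6. (Step 1 is a valid identity: 1/(x - 6) - 6/(x(x - 6)) = (x - 6)/(x(x - 6)) = 1/x.)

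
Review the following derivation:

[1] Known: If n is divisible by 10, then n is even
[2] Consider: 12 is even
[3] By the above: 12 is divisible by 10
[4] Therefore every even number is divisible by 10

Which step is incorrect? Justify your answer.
Step 3: By the above: 12 is divisible by 10

Step 3 commits the fallacy of affirming the consequent. The known fact 'divisible by 10 → even' does NOT imply 'even → divisible by 10'. That would be the converse, which is false. For example, 12 is even but 12 ÷ 10 = 1.20, which is not an integer.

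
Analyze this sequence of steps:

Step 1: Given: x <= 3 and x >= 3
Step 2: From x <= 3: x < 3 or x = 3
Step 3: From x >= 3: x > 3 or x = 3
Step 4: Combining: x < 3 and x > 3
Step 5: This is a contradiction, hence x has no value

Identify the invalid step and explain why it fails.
Step 4: Combining: x < 3 and x > 3

Step 4 incorrectly combines the conditions. From x <= 3 and x >= 3, the intersection is x = 3. The error treats the 'or' cases as 'and' requirements. The correct conclusion is that x = 3 is the unique solution, not that no solution exists.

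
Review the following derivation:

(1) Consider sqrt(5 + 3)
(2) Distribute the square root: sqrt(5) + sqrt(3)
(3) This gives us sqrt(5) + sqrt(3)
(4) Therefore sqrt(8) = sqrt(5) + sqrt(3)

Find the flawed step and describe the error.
Step 2: Distribute the square root: sqrt(5) + sqrt(3)

Step 2 incorrectly 'distributes' the square root over addition. The square root function does not distribute: sqrt(a + b) ≠ sqrt(a) + sqrt(b). In fact, sqrt(5 + 3) = sqrt(8) ≈ 2.8284, while sqrt(5) + sqrt(3) ≈ 3.9681.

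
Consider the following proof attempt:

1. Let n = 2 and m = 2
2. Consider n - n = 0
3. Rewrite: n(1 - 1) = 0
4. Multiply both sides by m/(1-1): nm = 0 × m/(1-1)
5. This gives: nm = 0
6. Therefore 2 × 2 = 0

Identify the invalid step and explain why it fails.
Step 4: Multiply both sides by m/(1-1): nm = 0 × m/(1-1)

Step 4 multiplies both sides by m/(1-1). However, 1-1 = 0, so this is multiplication by m/0, which is undefined. We cannot multiply by an undefined expression.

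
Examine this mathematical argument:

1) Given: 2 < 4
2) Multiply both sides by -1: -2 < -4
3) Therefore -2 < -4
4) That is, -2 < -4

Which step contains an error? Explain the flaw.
Step 2: Multiply both sides by -1: -2 < -4

Step 2 multiplies both sides by -1 but fails to reverse the inequality sign. When multiplying (or dividing) an inequality by a negative number, the direction must be reversed. Since 2 < 4, we should get -2 > -4, i.e., -2 > -4.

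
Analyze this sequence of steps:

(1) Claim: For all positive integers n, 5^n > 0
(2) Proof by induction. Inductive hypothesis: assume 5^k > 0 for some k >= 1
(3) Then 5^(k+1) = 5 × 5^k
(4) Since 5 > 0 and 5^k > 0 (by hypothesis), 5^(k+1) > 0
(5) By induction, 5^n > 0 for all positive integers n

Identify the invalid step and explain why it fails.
Step 5: By induction, 5^n > 0 for all positive integers n

Step 5 concludes the proof by induction, but no base case was ever established. A valid induction proof requires: (1) a base case proving 5^1 > 0, and (2) an inductive step showing IF 5^k > 0 THEN 5^(k+1) > 0. Steps 2-4 correctly establish the inductive step, but without the base case the conclusion in step 5 does not follow.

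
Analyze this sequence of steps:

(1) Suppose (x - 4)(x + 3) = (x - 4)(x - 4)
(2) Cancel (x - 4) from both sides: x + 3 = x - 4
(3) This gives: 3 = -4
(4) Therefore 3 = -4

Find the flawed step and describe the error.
Step 2: Cancel (x - 4) from both sides: x + 3 = x - 4

Step 2 cancels (x - 4) from both sides. This is only valid if (x - 4) ≠ 0, i.e., x ≠ 4. When x = 4, both sides equal zero regardless of the other factors. The correct approach requires considering x = 4 as a separate case.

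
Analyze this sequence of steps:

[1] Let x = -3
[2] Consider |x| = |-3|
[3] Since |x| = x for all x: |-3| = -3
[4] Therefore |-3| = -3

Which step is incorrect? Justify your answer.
Step 3: Since |x| = x for all x: |-3| = -3

Step 3 incorrectly states that |x| = x for all x. The correct definition is |x| = x when x >= 0, and |x| = -x when x < 0. Since -3 < 0, we have |-3| = -(-3) = 3, not -3.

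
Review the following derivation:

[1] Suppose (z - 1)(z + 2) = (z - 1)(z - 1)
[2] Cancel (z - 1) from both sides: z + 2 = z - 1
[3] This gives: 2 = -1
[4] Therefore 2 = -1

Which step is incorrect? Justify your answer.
Step 2: Cancel (z - 1) from both sides: z + 2 = z - 1

Step 2 cancels (z - 1) from both sides. This is only valid if (z - 1) ≠ 0, i.e., z ≠ 1. When z = 1, both sides equal zero regardless of the other factors. The correct approach requires considering z = 1 as a separate case.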